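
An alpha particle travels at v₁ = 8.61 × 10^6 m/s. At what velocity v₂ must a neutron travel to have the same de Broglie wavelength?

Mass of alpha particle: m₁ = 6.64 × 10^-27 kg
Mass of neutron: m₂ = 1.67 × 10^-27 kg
v₂ = 3.42 × 10^7 m/s

For equal de Broglie wavelengths: λ₁ = λ₂

h/(m₁v₁) = h/(m₂v₂)
m₁v₁ = m₂v₂
v₂ = v₁ · (m₁/m₂)

v₂ = 8.61 × 10^6 m/s × (6.64 × 10^-27 kg / 1.67 × 10^-27 kg)
v₂ = 3.42 × 10^7 m/s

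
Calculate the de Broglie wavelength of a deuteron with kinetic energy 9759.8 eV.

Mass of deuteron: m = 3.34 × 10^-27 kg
2.05 × 10^-13 m

Using λ = h/√(2mKE):

First convert KE to Joules: KE = 9759.8 eV = 1.564 × 10^-15 J

λ = h/√(2mKE)
λ = (6.626 × 10^-34 J·s) / √(2 × 3.34 × 10^-27 kg × 1.564 × 10^-15 J)
λ = 2.05 × 10^-13 m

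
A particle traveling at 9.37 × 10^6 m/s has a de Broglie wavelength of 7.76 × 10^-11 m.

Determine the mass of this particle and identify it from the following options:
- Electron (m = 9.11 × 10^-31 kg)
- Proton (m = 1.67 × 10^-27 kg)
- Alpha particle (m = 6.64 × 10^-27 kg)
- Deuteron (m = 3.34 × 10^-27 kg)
The particle is an electron.

From λ = h/(mv), solve for mass:

m = h/(λv)
m = (6.626 × 10^-34 J·s) / (7.76 × 10^-11 m × 9.37 × 10^6 m/s)
m = 9.11 × 10^-31 kg

Comparing with the listed masses, this is closest to an electron.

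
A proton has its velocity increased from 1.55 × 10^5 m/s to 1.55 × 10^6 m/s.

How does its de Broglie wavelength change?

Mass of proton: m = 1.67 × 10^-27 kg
The wavelength decreases by a factor of 10.

Using λ = h/(mv):

Initial wavelength: λ₁ = h/(mv₁) = 2.56 × 10^-12 m
Final wavelength: λ₂ = h/(mv₂) = 2.56 × 10^-13 m

Since λ ∝ 1/v, when velocity increases by a factor of 10, the wavelength decreases by a factor of 10.

λ₂/λ₁ = v₁/v₂ = 1/10

The wavelength decreases by a factor of 10.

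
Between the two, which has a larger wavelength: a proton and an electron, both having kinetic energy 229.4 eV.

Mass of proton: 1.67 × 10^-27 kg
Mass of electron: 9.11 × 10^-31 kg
The electron has the longer wavelength.

Using λ = h/√(2mKE):

For proton: λ₁ = h/√(2m₁KE) = 1.89 × 10^-12 m
For electron: λ₂ = h/√(2m₂KE) = 8.10 × 10^-11 m

Since λ ∝ 1/√m at constant kinetic energy, the lighter particle has the longer wavelength.

The electron has the longer de Broglie wavelength.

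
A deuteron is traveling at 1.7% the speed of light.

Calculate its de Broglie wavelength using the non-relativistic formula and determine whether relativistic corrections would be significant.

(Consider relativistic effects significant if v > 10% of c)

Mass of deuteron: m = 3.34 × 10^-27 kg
No, relativistic corrections are not needed.

Using the non-relativistic de Broglie formula λ = h/(mv):

v = 1.7% × c = 5.096 × 10^6 m/s

λ = h/(mv)
λ = (6.626 × 10^-34 J·s) / (3.34 × 10^-27 kg × 5.096 × 10^6 m/s)
λ = 3.89 × 10^-14 m

Since v = 1.7% of c < 10% of c, relativistic corrections are NOT significant and this non-relativistic result is a good approximation.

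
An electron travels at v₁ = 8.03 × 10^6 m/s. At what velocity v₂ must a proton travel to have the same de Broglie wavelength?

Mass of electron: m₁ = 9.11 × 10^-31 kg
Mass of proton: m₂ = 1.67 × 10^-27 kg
v₂ = 4.38 × 10^3 m/s

For equal de Broglie wavelengths: λ₁ = λ₂

h/(m₁v₁) = h/(m₂v₂)
m₁v₁ = m₂v₂
v₂ = v₁ · (m₁/m₂)

v₂ = 8.03 × 10^6 m/s × (9.11 × 10^-31 kg / 1.67 × 10^-27 kg)
v₂ = 4.38 × 10^3 m/s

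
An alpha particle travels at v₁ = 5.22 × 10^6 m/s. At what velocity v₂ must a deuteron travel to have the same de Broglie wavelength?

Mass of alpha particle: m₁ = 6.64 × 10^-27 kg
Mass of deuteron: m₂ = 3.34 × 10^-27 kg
v₂ = 1.04 × 10^7 m/s

For equal de Broglie wavelengths: λ₁ = λ₂

h/(m₁v₁) = h/(m₂v₂)
m₁v₁ = m₂v₂
v₂ = v₁ · (m₁/m₂)

v₂ = 5.22 × 10^6 m/s × (6.64 × 10^-27 kg / 3.34 × 10^-27 kg)
v₂ = 1.04 × 10^7 m/s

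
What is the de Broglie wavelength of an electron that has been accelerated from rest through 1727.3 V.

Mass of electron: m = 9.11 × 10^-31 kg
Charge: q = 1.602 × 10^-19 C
2.95 × 10^-11 m

When a particle is accelerated through voltage V, it gains kinetic energy KE = qV.

The de Broglie wavelength is then λ = h/√(2mqV):

λ = h/√(2mqV)
λ = (6.626 × 10^-34 J·s) / √(2 × 9.11 × 10^-31 kg × 1.602 × 10^-19 C × 1727.3 V)
λ = 2.95 × 10^-11 m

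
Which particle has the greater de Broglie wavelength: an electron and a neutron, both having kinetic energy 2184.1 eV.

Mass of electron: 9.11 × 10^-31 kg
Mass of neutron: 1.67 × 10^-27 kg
The electron has the longer wavelength.

Using λ = h/√(2mKE):

For electron: λ₁ = h/√(2m₁KE) = 2.62 × 10^-11 m
For neutron: λ₂ = h/√(2m₂KE) = 6.13 × 10^-13 m

Since λ ∝ 1/√m at constant kinetic energy, the lighter particle has the longer wavelength.

The electron has the longer de Broglie wavelength.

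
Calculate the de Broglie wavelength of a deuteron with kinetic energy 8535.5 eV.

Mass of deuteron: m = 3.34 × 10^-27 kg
2.19 × 10^-13 m

Using λ = h/√(2mKE):

First convert KE to Joules: KE = 8535.5 eV = 1.368 × 10^-15 J

λ = h/√(2mKE)
λ = (6.626 × 10^-34 J·s) / √(2 × 3.34 × 10^-27 kg × 1.368 × 10^-15 J)
λ = 2.19 × 10^-13 m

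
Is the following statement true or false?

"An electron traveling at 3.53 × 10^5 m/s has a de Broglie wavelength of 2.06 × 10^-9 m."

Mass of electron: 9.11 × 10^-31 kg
True

The claim is correct.

Using λ = h/(mv):
λ = (6.626 × 10^-34 J·s) / (9.11 × 10^-31 kg × 3.53 × 10^5 m/s)
λ = 2.06 × 10^-9 m

This matches the claimed value.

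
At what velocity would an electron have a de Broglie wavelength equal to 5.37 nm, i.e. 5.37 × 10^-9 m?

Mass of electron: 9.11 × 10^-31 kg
1.35 × 10^5 m/s

From λ = h/(mv), solve for v:

v = h/(mλ)
v = (6.626 × 10^-34 J·s) / (9.11 × 10^-31 kg × 5.37 × 10^-9 m)
v = 1.35 × 10^5 m/s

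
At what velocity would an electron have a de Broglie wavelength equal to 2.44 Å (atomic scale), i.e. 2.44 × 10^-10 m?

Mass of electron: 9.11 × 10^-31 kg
2.98 × 10^6 m/s

From λ = h/(mv), solve for v:

v = h/(mλ)
v = (6.626 × 10^-34 J·s) / (9.11 × 10^-31 kg × 2.44 × 10^-10 m)
v = 2.98 × 10^6 m/s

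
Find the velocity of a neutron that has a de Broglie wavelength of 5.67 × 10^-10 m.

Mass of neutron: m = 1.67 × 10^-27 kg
7.00 × 10^2 m/s

From the de Broglie relation λ = h/(mv), we solve for v:

v = h/(mλ)
v = (6.626 × 10^-34 J·s) / (1.67 × 10^-27 kg × 5.67 × 10^-10 m)
v = 7.00 × 10^2 m/s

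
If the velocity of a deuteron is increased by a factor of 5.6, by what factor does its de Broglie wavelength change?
The wavelength decreases by a factor of 5.6.

From λ = h/(mv), the wavelength is inversely proportional to velocity:

λ ∝ 1/v

If v → 5.6v, then λ → λ/5.6

When velocity is increased by a factor of 5.6, the wavelength decreases by a factor of 5.6.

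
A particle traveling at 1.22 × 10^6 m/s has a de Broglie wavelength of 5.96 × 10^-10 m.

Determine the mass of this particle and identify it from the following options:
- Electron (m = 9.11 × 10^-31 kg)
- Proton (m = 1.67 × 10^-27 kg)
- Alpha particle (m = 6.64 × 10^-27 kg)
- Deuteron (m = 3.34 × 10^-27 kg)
The particle is an electron.

From λ = h/(mv), solve for mass:

m = h/(λv)
m = (6.626 × 10^-34 J·s) / (5.96 × 10^-10 m × 1.22 × 10^6 m/s)
m = 9.11 × 10^-31 kg

Comparing with the listed masses, this is closest to an electron.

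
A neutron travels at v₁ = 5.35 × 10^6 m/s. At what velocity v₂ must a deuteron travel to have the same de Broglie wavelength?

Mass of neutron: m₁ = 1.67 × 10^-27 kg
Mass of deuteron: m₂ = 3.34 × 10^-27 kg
v₂ = 2.68 × 10^6 m/s

For equal de Broglie wavelengths: λ₁ = λ₂

h/(m₁v₁) = h/(m₂v₂)
m₁v₁ = m₂v₂
v₂ = v₁ · (m₁/m₂)

v₂ = 5.35 × 10^6 m/s × (1.67 × 10^-27 kg / 3.34 × 10^-27 kg)
v₂ = 2.68 × 10^6 m/s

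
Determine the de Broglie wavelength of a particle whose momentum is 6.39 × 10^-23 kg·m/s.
1.04 × 10^-11 m

Using the de Broglie relation λ = h/p:

λ = h/p
λ = (6.626 × 10^-34 J·s) / (6.39 × 10^-23 kg·m/s)
λ = 1.04 × 10^-11 m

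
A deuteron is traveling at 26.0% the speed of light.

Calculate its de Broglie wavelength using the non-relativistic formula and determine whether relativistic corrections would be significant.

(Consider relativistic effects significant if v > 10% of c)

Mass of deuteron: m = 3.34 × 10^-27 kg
Yes, relativistic corrections are needed.

Using the non-relativistic de Broglie formula λ = h/(mv):

v = 26.0% × c = 7.795 × 10^7 m/s

λ = h/(mv)
λ = (6.626 × 10^-34 J·s) / (3.34 × 10^-27 kg × 7.795 × 10^7 m/s)
λ = 2.55 × 10^-15 m

Since v = 26.0% of c > 10% of c, relativistic corrections ARE significant and the actual wavelength would differ from this non-relativistic estimate.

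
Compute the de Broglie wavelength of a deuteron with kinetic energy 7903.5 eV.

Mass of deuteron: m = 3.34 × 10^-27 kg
2.28 × 10^-13 m

Using λ = h/√(2mKE):

First convert KE to Joules: KE = 7903.5 eV = 1.266 × 10^-15 J

λ = h/√(2mKE)
λ = (6.626 × 10^-34 J·s) / √(2 × 3.34 × 10^-27 kg × 1.266 × 10^-15 J)
λ = 2.28 × 10^-13 m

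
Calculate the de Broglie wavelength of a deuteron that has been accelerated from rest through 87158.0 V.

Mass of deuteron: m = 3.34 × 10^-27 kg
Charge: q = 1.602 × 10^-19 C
6.86 × 10^-14 m

When a particle is accelerated through voltage V, it gains kinetic energy KE = qV.

The de Broglie wavelength is then λ = h/√(2mqV):

λ = h/√(2mqV)
λ = (6.626 × 10^-34 J·s) / √(2 × 3.34 × 10^-27 kg × 1.602 × 10^-19 C × 87158.0 V)
λ = 6.86 × 10^-14 m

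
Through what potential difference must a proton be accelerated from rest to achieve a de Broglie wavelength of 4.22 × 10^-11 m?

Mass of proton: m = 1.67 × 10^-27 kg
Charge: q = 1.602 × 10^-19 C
4.61 × 10^-1 V

From λ = h/√(2mqV), we solve for V:

λ² = h²/(2mqV)
V = h²/(2mqλ²)
V = (6.626 × 10^-34 J·s)² / (2 × 1.67 × 10^-27 kg × 1.602 × 10^-19 C × (4.22 × 10^-11 m)²)
V = 4.61 × 10^-1 V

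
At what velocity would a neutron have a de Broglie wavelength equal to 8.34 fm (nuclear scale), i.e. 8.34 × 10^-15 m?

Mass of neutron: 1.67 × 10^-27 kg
4.76 × 10^7 m/s

From λ = h/(mv), solve for v:

v = h/(mλ)
v = (6.626 × 10^-34 J·s) / (1.67 × 10^-27 kg × 8.34 × 10^-15 m)
v = 4.76 × 10^7 m/s

Note: This velocity is 15.9% of the speed of light, so relativistic corrections would be needed for a more accurate calculation.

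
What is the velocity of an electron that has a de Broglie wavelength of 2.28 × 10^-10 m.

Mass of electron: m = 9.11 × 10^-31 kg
3.19 × 10^6 m/s

From the de Broglie relation λ = h/(mv), we solve for v:

v = h/(mλ)
v = (6.626 × 10^-34 J·s) / (9.11 × 10^-31 kg × 2.28 × 10^-10 m)
v = 3.19 × 10^6 m/s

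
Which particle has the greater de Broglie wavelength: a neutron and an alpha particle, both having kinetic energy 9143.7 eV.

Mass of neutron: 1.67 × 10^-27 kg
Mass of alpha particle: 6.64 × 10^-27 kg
The neutron has the longer wavelength.

Using λ = h/√(2mKE):

For neutron: λ₁ = h/√(2m₁KE) = 3.00 × 10^-13 m
For alpha particle: λ₂ = h/√(2m₂KE) = 1.50 × 10^-13 m

Since λ ∝ 1/√m at constant kinetic energy, the lighter particle has the longer wavelength.

The neutron has the longer de Broglie wavelength.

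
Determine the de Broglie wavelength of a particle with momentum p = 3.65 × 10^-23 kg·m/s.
1.82 × 10^-11 m

Using the de Broglie relation λ = h/p:

λ = h/p
λ = (6.626 × 10^-34 J·s) / (3.65 × 10^-23 kg·m/s)
λ = 1.82 × 10^-11 m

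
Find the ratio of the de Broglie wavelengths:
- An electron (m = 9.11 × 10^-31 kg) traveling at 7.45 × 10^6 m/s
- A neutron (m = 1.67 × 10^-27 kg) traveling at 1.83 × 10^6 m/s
λ₁/λ₂ = 450

Using λ = h/(mv):

λ₁ = h/(m₁v₁) = 9.76 × 10^-11 m
λ₂ = h/(m₂v₂) = 2.17 × 10^-13 m

Ratio λ₁/λ₂ = (m₂v₂)/(m₁v₁)
         = (1.67 × 10^-27 kg × 1.83 × 10^6 m/s) / (9.11 × 10^-31 kg × 7.45 × 10^6 m/s)
         = 450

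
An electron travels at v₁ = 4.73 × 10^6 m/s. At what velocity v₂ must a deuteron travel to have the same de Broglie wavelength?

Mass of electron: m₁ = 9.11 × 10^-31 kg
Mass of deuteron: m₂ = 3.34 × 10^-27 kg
v₂ = 1.29 × 10^3 m/s

For equal de Broglie wavelengths: λ₁ = λ₂

h/(m₁v₁) = h/(m₂v₂)
m₁v₁ = m₂v₂
v₂ = v₁ · (m₁/m₂)

v₂ = 4.73 × 10^6 m/s × (9.11 × 10^-31 kg / 3.34 × 10^-27 kg)
v₂ = 1.29 × 10^3 m/s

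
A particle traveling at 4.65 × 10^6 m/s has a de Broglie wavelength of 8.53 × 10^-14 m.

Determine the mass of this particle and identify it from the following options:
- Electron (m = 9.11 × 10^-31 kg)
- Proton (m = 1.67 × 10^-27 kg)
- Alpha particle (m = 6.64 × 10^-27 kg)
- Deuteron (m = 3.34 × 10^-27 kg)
The particle is a proton.

From λ = h/(mv), solve for mass:

m = h/(λv)
m = (6.626 × 10^-34 J·s) / (8.53 × 10^-14 m × 4.65 × 10^6 m/s)
m = 1.67 × 10^-27 kg

Comparing with the listed masses, this is closest to a proton.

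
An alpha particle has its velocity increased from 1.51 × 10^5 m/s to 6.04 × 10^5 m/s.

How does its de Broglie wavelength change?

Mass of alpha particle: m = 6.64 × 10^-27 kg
The wavelength decreases by a factor of 4.

Using λ = h/(mv):

Initial wavelength: λ₁ = h/(mv₁) = 6.61 × 10^-13 m
Final wavelength: λ₂ = h/(mv₂) = 1.65 × 10^-13 m

Since λ ∝ 1/v, when velocity increases by a factor of 4, the wavelength decreases by a factor of 4.

λ₂/λ₁ = v₁/v₂ = 1/4

The wavelength decreases by a factor of 4.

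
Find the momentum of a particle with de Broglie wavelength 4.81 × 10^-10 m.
1.38 × 10^-24 kg·m/s

From the de Broglie relation λ = h/p, we solve for p:

p = h/λ
p = (6.626 × 10^-34 J·s) / (4.81 × 10^-10 m)
p = 1.38 × 10^-24 kg·m/s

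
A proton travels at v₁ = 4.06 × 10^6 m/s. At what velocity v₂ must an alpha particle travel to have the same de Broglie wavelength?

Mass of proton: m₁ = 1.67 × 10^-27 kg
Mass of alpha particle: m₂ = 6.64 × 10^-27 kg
v₂ = 1.02 × 10^6 m/s

For equal de Broglie wavelengths: λ₁ = λ₂

h/(m₁v₁) = h/(m₂v₂)
m₁v₁ = m₂v₂
v₂ = v₁ · (m₁/m₂)

v₂ = 4.06 × 10^6 m/s × (1.67 × 10^-27 kg / 6.64 × 10^-27 kg)
v₂ = 1.02 × 10^6 m/s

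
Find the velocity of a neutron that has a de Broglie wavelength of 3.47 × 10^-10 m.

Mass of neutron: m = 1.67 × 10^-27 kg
1.14 × 10^3 m/s

From the de Broglie relation λ = h/(mv), we solve for v:

v = h/(mλ)
v = (6.626 × 10^-34 J·s) / (1.67 × 10^-27 kg × 3.47 × 10^-10 m)
v = 1.14 × 10^3 m/s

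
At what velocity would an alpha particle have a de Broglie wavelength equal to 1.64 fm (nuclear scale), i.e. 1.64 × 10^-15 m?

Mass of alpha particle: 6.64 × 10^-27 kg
6.08 × 10^7 m/s

From λ = h/(mv), solve for v:

v = h/(mλ)
v = (6.626 × 10^-34 J·s) / (6.64 × 10^-27 kg × 1.64 × 10^-15 m)
v = 6.08 × 10^7 m/s

Note: This velocity is 20.3% of the speed of light, so relativistic corrections would be needed for a more accurate calculation.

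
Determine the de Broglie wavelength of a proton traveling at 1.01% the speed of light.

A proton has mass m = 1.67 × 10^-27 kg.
1.31 × 10^-13 m

Using the de Broglie relation λ = h/(mv):

v = 1.01% × c = 3.028 × 10^6 m/s

λ = h/(mv)
λ = (6.626 × 10^-34 J·s) / (1.67 × 10^-27 kg × 3.028 × 10^6 m/s)
λ = 1.31 × 10^-13 m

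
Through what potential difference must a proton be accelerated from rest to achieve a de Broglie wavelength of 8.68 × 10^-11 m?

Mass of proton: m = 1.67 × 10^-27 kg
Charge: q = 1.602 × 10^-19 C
1.09 × 10^-1 V

From λ = h/√(2mqV), we solve for V:

λ² = h²/(2mqV)
V = h²/(2mqλ²)
V = (6.626 × 10^-34 J·s)² / (2 × 1.67 × 10^-27 kg × 1.602 × 10^-19 C × (8.68 × 10^-11 m)²)
V = 1.09 × 10^-1 V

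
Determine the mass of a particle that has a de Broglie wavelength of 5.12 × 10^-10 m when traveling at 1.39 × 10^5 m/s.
9.31 × 10^-30 kg

From the de Broglie relation λ = h/(mv), we solve for m:

m = h/(λv)
m = (6.626 × 10^-34 J·s) / (5.12 × 10^-10 m × 1.39 × 10^5 m/s)
m = 9.31 × 10^-30 kg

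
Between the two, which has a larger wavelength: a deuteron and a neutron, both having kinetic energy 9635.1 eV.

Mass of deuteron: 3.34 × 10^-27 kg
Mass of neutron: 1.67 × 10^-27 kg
The neutron has the longer wavelength.

Using λ = h/√(2mKE):

For deuteron: λ₁ = h/√(2m₁KE) = 2.06 × 10^-13 m
For neutron: λ₂ = h/√(2m₂KE) = 2.92 × 10^-13 m

Since λ ∝ 1/√m at constant kinetic energy, the lighter particle has the longer wavelength.

The neutron has the longer de Broglie wavelength.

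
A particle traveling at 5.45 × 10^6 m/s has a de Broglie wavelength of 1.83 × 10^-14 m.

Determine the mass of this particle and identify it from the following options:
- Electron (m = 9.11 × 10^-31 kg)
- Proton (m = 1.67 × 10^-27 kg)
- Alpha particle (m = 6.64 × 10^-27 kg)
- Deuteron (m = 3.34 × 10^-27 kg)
The particle is an alpha particle.

From λ = h/(mv), solve for mass:

m = h/(λv)
m = (6.626 × 10^-34 J·s) / (1.83 × 10^-14 m × 5.45 × 10^6 m/s)
m = 6.64 × 10^-27 kg

Comparing with the listed masses, this is closest to an alpha particle.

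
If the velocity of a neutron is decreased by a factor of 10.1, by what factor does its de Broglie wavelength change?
The wavelength increases by a factor of 10.1.

From λ = h/(mv), the wavelength is inversely proportional to velocity:

λ ∝ 1/v

If v → v/10.1, then λ → 10.1λ

When velocity is decreased by a factor of 10.1, the wavelength increases by a factor of 10.1.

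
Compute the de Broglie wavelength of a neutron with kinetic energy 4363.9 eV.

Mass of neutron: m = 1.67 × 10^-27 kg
4.34 × 10^-13 m

Using λ = h/√(2mKE):

First convert KE to Joules: KE = 4363.9 eV = 6.992 × 10^-16 J

λ = h/√(2mKE)
λ = (6.626 × 10^-34 J·s) / √(2 × 1.67 × 10^-27 kg × 6.992 × 10^-16 J)
λ = 4.34 × 10^-13 m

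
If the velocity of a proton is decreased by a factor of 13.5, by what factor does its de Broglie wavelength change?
The wavelength increases by a factor of 13.5.

From λ = h/(mv), the wavelength is inversely proportional to velocity:

λ ∝ 1/v

If v → v/13.5, then λ → 13.5λ

When velocity is decreased by a factor of 13.5, the wavelength increases by a factor of 13.5.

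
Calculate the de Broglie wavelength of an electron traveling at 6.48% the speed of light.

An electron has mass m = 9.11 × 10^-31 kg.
3.74 × 10^-11 m

Using the de Broglie relation λ = h/(mv):

v = 6.48% × c = 1.943 × 10^7 m/s

λ = h/(mv)
λ = (6.626 × 10^-34 J·s) / (9.11 × 10^-31 kg × 1.943 × 10^7 m/s)
λ = 3.74 × 10^-11 m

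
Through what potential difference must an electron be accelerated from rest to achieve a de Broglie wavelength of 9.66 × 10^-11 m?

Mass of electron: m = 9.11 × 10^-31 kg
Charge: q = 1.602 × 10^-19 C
161 V

From λ = h/√(2mqV), we solve for V:

λ² = h²/(2mqV)
V = h²/(2mqλ²)
V = (6.626 × 10^-34 J·s)² / (2 × 9.11 × 10^-31 kg × 1.602 × 10^-19 C × (9.66 × 10^-11 m)²)
V = 161 V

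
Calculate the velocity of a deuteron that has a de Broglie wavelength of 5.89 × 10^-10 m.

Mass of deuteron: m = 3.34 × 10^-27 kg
3.37 × 10^2 m/s

From the de Broglie relation λ = h/(mv), we solve for v:

v = h/(mλ)
v = (6.626 × 10^-34 J·s) / (3.34 × 10^-27 kg × 5.89 × 10^-10 m)
v = 3.37 × 10^2 m/s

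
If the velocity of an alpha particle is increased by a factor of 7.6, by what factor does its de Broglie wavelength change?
The wavelength decreases by a factor of 7.6.

From λ = h/(mv), the wavelength is inversely proportional to velocity:

λ ∝ 1/v

If v → 7.6v, then λ → λ/7.6

When velocity is increased by a factor of 7.6, the wavelength decreases by a factor of 7.6.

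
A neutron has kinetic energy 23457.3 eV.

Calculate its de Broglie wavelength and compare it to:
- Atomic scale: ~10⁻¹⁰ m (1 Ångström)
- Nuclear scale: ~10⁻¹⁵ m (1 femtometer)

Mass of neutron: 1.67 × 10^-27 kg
λ = 1.87 × 10^-13 m, which is between nuclear and atomic scales.

Using λ = h/√(2mKE):

KE = 23457.3 eV = 3.758 × 10^-15 J

λ = h/√(2mKE)
λ = (6.626 × 10^-34 J·s) / √(2 × 1.67 × 10^-27 kg × 3.758 × 10^-15 J)
λ = 1.87 × 10^-13 m

Comparison:
- Atomic scale (10⁻¹⁰ m): λ is 0.0019× this size
- Nuclear scale (10⁻¹⁵ m): λ is 1.9e+02× this size

The wavelength is between nuclear and atomic scales.

This wavelength is appropriate for probing atomic structure but too large for nuclear physics experiments.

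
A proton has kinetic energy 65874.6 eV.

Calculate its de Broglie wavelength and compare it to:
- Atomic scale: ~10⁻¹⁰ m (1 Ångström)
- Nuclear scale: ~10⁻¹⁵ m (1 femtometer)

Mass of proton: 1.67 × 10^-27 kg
λ = 1.12 × 10^-13 m, which is between nuclear and atomic scales.

Using λ = h/√(2mKE):

KE = 65874.6 eV = 1.055 × 10^-14 J

λ = h/√(2mKE)
λ = (6.626 × 10^-34 J·s) / √(2 × 1.67 × 10^-27 kg × 1.055 × 10^-14 J)
λ = 1.12 × 10^-13 m

Comparison:
- Atomic scale (10⁻¹⁰ m): λ is 0.0011× this size
- Nuclear scale (10⁻¹⁵ m): λ is 1.1e+02× this size

The wavelength is between nuclear and atomic scales.

This wavelength is appropriate for probing atomic structure but too large for nuclear physics experiments.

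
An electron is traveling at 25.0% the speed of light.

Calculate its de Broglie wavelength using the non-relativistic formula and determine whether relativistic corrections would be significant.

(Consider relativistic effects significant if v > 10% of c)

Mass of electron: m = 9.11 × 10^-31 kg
Yes, relativistic corrections are needed.

Using the non-relativistic de Broglie formula λ = h/(mv):

v = 25.0% × c = 7.495 × 10^7 m/s

λ = h/(mv)
λ = (6.626 × 10^-34 J·s) / (9.11 × 10^-31 kg × 7.495 × 10^7 m/s)
λ = 9.70 × 10^-12 m

Since v = 25.0% of c > 10% of c, relativistic corrections ARE significant and the actual wavelength would differ from this non-relativistic estimate.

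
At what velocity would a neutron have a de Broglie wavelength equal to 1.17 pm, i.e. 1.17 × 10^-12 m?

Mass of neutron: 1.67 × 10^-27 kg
3.39 × 10^5 m/s

From λ = h/(mv), solve for v:

v = h/(mλ)
v = (6.626 × 10^-34 J·s) / (1.67 × 10^-27 kg × 1.17 × 10^-12 m)
v = 3.39 × 10^5 m/s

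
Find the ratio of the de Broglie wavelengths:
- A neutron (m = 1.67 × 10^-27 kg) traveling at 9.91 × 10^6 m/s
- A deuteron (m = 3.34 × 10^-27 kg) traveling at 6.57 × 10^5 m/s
λ₁/λ₂ = 0.133

Using λ = h/(mv):

λ₁ = h/(m₁v₁) = 4.00 × 10^-14 m
λ₂ = h/(m₂v₂) = 3.02 × 10^-13 m

Ratio λ₁/λ₂ = (m₂v₂)/(m₁v₁)
         = (3.34 × 10^-27 kg × 6.57 × 10^5 m/s) / (1.67 × 10^-27 kg × 9.91 × 10^6 m/s)
         = 0.133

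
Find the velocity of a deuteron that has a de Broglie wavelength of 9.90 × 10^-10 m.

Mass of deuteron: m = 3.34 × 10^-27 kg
2.00 × 10^2 m/s

From the de Broglie relation λ = h/(mv), we solve for v:

v = h/(mλ)
v = (6.626 × 10^-34 J·s) / (3.34 × 10^-27 kg × 9.90 × 10^-10 m)
v = 2.00 × 10^2 m/s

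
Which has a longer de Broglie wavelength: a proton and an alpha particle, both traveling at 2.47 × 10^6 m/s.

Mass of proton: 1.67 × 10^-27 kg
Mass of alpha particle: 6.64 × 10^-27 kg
The proton has the longer wavelength.

Using λ = h/(mv), since both particles have the same velocity, the wavelength depends only on mass.

For proton: λ₁ = h/(m₁v) = 1.61 × 10^-13 m
For alpha particle: λ₂ = h/(m₂v) = 4.04 × 10^-14 m

Since λ ∝ 1/m at constant velocity, the lighter particle has the longer wavelength.

The proton has the longer de Broglie wavelength.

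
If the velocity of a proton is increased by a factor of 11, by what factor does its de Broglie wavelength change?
The wavelength decreases by a factor of 11.

From λ = h/(mv), the wavelength is inversely proportional to velocity:

λ ∝ 1/v

If v → 11v, then λ → λ/11

When velocity is increased by a factor of 11, the wavelength decreases by a factor of 11.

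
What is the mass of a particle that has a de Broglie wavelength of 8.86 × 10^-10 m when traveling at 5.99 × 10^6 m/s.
1.25 × 10^-31 kg

From the de Broglie relation λ = h/(mv), we solve for m:

m = h/(λv)
m = (6.626 × 10^-34 J·s) / (8.86 × 10^-10 m × 5.99 × 10^6 m/s)
m = 1.25 × 10^-31 kg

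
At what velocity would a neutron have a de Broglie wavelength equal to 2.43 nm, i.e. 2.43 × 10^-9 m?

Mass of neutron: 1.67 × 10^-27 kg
1.63 × 10^2 m/s

From λ = h/(mv), solve for v:

v = h/(mλ)
v = (6.626 × 10^-34 J·s) / (1.67 × 10^-27 kg × 2.43 × 10^-9 m)
v = 1.63 × 10^2 m/s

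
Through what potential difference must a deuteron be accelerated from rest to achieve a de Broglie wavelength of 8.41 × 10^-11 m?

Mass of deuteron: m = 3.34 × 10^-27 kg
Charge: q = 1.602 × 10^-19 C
5.80 × 10^-2 V

From λ = h/√(2mqV), we solve for V:

λ² = h²/(2mqV)
V = h²/(2mqλ²)
V = (6.626 × 10^-34 J·s)² / (2 × 3.34 × 10^-27 kg × 1.602 × 10^-19 C × (8.41 × 10^-11 m)²)
V = 5.80 × 10^-2 V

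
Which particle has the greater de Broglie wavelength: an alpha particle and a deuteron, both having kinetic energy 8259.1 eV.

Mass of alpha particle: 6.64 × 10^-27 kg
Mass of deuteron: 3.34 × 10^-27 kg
The deuteron has the longer wavelength.

Using λ = h/√(2mKE):

For alpha particle: λ₁ = h/√(2m₁KE) = 1.58 × 10^-13 m
For deuteron: λ₂ = h/√(2m₂KE) = 2.23 × 10^-13 m

Since λ ∝ 1/√m at constant kinetic energy, the lighter particle has the longer wavelength.

The deuteron has the longer de Broglie wavelength.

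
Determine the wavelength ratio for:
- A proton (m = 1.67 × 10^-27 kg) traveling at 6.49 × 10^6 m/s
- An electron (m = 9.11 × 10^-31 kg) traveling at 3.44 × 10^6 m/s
λ₁/λ₂ = 2.89 × 10^-4

Using λ = h/(mv):

λ₁ = h/(m₁v₁) = 6.11 × 10^-14 m
λ₂ = h/(m₂v₂) = 2.11 × 10^-10 m

Ratio λ₁/λ₂ = (m₂v₂)/(m₁v₁)
         = (9.11 × 10^-31 kg × 3.44 × 10^6 m/s) / (1.67 × 10^-27 kg × 6.49 × 10^6 m/s)
         = 2.89 × 10^-4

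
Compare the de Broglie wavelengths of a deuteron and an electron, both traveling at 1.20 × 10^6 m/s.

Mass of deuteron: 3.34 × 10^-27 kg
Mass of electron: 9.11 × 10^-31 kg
The electron has the longer wavelength.

Using λ = h/(mv), since both particles have the same velocity, the wavelength depends only on mass.

For deuteron: λ₁ = h/(m₁v) = 1.65 × 10^-13 m
For electron: λ₂ = h/(m₂v) = 6.06 × 10^-10 m

Since λ ∝ 1/m at constant velocity, the lighter particle has the longer wavelength.

The electron has the longer de Broglie wavelength.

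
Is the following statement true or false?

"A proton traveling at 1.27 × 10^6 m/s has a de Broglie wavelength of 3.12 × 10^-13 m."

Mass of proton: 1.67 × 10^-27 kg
True

The claim is correct.

Using λ = h/(mv):
λ = (6.626 × 10^-34 J·s) / (1.67 × 10^-27 kg × 1.27 × 10^6 m/s)
λ = 3.12 × 10^-13 m

This matches the claimed value.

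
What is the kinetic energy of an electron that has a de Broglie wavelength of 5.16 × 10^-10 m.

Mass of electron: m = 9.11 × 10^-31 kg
9.05 × 10^-19 J (or 5.65 eV)

From λ = h/√(2mKE), we solve for KE:

λ² = h²/(2mKE)
KE = h²/(2mλ²)
KE = (6.626 × 10^-34 J·s)² / (2 × 9.11 × 10^-31 kg × (5.16 × 10^-10 m)²)
KE = 9.05 × 10^-19 J
KE = 5.65 eV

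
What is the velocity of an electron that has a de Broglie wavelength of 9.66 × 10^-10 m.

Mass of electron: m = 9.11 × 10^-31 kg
7.53 × 10^5 m/s

From the de Broglie relation λ = h/(mv), we solve for v:

v = h/(mλ)
v = (6.626 × 10^-34 J·s) / (9.11 × 10^-31 kg × 9.66 × 10^-10 m)
v = 7.53 × 10^5 m/s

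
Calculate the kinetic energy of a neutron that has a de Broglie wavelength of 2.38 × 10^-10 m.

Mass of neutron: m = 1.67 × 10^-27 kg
2.32 × 10^-21 J (or 0.0145 eV)

From λ = h/√(2mKE), we solve for KE:

λ² = h²/(2mKE)
KE = h²/(2mλ²)
KE = (6.626 × 10^-34 J·s)² / (2 × 1.67 × 10^-27 kg × (2.38 × 10^-10 m)²)
KE = 2.32 × 10^-21 J
KE = 0.0145 eV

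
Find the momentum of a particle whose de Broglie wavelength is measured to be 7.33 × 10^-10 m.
9.04 × 10^-25 kg·m/s

From the de Broglie relation λ = h/p, we solve for p:

p = h/λ
p = (6.626 × 10^-34 J·s) / (7.33 × 10^-10 m)
p = 9.04 × 10^-25 kg·m/s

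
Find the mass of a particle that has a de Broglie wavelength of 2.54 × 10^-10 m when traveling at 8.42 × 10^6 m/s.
3.10 × 10^-31 kg

From the de Broglie relation λ = h/(mv), we solve for m:

m = h/(λv)
m = (6.626 × 10^-34 J·s) / (2.54 × 10^-10 m × 8.42 × 10^6 m/s)
m = 3.10 × 10^-31 kg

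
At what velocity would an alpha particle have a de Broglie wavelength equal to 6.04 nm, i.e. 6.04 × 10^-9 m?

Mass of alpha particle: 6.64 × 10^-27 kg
1.65 × 10^1 m/s

From λ = h/(mv), solve for v:

v = h/(mλ)
v = (6.626 × 10^-34 J·s) / (6.64 × 10^-27 kg × 6.04 × 10^-9 m)
v = 1.65 × 10^1 m/s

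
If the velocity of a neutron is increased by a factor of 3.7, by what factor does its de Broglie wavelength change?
The wavelength decreases by a factor of 3.7.

From λ = h/(mv), the wavelength is inversely proportional to velocity:

λ ∝ 1/v

If v → 3.7v, then λ → λ/3.7

When velocity is increased by a factor of 3.7, the wavelength decreases by a factor of 3.7.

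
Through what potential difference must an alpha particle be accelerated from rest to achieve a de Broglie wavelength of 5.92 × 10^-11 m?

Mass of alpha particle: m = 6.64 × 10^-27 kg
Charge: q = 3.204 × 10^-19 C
2.94 × 10^-2 V

From λ = h/√(2mqV), we solve for V:

λ² = h²/(2mqV)
V = h²/(2mqλ²)
V = (6.626 × 10^-34 J·s)² / (2 × 6.64 × 10^-27 kg × 3.204 × 10^-19 C × (5.92 × 10^-11 m)²)
V = 2.94 × 10^-2 V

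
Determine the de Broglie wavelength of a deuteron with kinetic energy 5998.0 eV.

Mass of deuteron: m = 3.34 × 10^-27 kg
2.62 × 10^-13 m

Using λ = h/√(2mKE):

First convert KE to Joules: KE = 5998.0 eV = 9.610 × 10^-16 J

λ = h/√(2mKE)
λ = (6.626 × 10^-34 J·s) / √(2 × 3.34 × 10^-27 kg × 9.610 × 10^-16 J)
λ = 2.62 × 10^-13 m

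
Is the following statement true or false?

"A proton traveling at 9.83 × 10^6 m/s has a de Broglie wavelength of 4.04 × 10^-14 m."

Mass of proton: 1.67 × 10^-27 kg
True

The claim is correct.

Using λ = h/(mv):
λ = (6.626 × 10^-34 J·s) / (1.67 × 10^-27 kg × 9.83 × 10^6 m/s)
λ = 4.04 × 10^-14 m

This matches the claimed value.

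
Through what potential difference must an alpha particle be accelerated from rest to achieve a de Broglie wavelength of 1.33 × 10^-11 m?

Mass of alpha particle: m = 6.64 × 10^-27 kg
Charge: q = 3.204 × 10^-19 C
5.83 × 10^-1 V

From λ = h/√(2mqV), we solve for V:

λ² = h²/(2mqV)
V = h²/(2mqλ²)
V = (6.626 × 10^-34 J·s)² / (2 × 6.64 × 10^-27 kg × 3.204 × 10^-19 C × (1.33 × 10^-11 m)²)
V = 5.83 × 10^-1 V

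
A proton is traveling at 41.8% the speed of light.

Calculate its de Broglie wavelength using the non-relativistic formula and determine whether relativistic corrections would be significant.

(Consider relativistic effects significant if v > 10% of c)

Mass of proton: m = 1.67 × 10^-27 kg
Yes, relativistic corrections are needed.

Using the non-relativistic de Broglie formula λ = h/(mv):

v = 41.8% × c = 1.253 × 10^8 m/s

λ = h/(mv)
λ = (6.626 × 10^-34 J·s) / (1.67 × 10^-27 kg × 1.253 × 10^8 m/s)
λ = 3.17 × 10^-15 m

Since v = 41.8% of c > 10% of c, relativistic corrections ARE significant and the actual wavelength would differ from this non-relativistic estimate.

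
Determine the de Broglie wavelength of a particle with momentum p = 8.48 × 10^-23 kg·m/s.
7.81 × 10^-12 m

Using the de Broglie relation λ = h/p:

λ = h/p
λ = (6.626 × 10^-34 J·s) / (8.48 × 10^-23 kg·m/s)
λ = 7.81 × 10^-12 m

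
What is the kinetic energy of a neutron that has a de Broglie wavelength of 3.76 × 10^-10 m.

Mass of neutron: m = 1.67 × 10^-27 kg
9.30 × 10^-22 J (or 5.80 × 10^-3 eV)

From λ = h/√(2mKE), we solve for KE:

λ² = h²/(2mKE)
KE = h²/(2mλ²)
KE = (6.626 × 10^-34 J·s)² / (2 × 1.67 × 10^-27 kg × (3.76 × 10^-10 m)²)
KE = 9.30 × 10^-22 J
KE = 5.80 × 10^-3 eV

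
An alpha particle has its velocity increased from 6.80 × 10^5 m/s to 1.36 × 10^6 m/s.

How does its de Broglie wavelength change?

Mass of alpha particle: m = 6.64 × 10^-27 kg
The wavelength decreases by a factor of 2.

Using λ = h/(mv):

Initial wavelength: λ₁ = h/(mv₁) = 1.47 × 10^-13 m
Final wavelength: λ₂ = h/(mv₂) = 7.34 × 10^-14 m

Since λ ∝ 1/v, when velocity increases by a factor of 2, the wavelength decreases by a factor of 2.

λ₂/λ₁ = v₁/v₂ = 1/2

The wavelength decreases by a factor of 2.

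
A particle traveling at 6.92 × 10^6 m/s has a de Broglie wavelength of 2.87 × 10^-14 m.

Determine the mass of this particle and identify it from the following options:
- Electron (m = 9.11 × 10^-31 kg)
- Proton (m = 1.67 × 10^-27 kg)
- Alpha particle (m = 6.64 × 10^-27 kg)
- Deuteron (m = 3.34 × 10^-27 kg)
The particle is a deuteron.

From λ = h/(mv), solve for mass:

m = h/(λv)
m = (6.626 × 10^-34 J·s) / (2.87 × 10^-14 m × 6.92 × 10^6 m/s)
m = 3.34 × 10^-27 kg

Comparing with the listed masses, this is closest to a deuteron.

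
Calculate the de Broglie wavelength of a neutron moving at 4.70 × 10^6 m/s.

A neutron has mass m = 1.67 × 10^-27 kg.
8.44 × 10^-14 m

Using the de Broglie relation λ = h/(mv):

λ = h/(mv)
λ = (6.626 × 10^-34 J·s) / (1.67 × 10^-27 kg × 4.70 × 10^6 m/s)
λ = 8.44 × 10^-14 m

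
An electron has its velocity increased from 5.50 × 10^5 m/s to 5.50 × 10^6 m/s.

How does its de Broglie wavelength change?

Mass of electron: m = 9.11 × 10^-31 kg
The wavelength decreases by a factor of 10.

Using λ = h/(mv):

Initial wavelength: λ₁ = h/(mv₁) = 1.32 × 10^-9 m
Final wavelength: λ₂ = h/(mv₂) = 1.32 × 10^-10 m

Since λ ∝ 1/v, when velocity increases by a factor of 10, the wavelength decreases by a factor of 10.

λ₂/λ₁ = v₁/v₂ = 1/10

The wavelength decreases by a factor of 10.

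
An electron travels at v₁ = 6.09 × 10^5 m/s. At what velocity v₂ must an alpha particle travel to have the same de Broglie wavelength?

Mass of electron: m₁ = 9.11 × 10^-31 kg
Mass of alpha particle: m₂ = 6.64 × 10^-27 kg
v₂ = 8.36 × 10^1 m/s

For equal de Broglie wavelengths: λ₁ = λ₂

h/(m₁v₁) = h/(m₂v₂)
m₁v₁ = m₂v₂
v₂ = v₁ · (m₁/m₂)

v₂ = 6.09 × 10^5 m/s × (9.11 × 10^-31 kg / 6.64 × 10^-27 kg)
v₂ = 8.36 × 10^1 m/s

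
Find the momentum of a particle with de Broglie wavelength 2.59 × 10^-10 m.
2.56 × 10^-24 kg·m/s

From the de Broglie relation λ = h/p, we solve for p:

p = h/λ
p = (6.626 × 10^-34 J·s) / (2.59 × 10^-10 m)
p = 2.56 × 10^-24 kg·m/s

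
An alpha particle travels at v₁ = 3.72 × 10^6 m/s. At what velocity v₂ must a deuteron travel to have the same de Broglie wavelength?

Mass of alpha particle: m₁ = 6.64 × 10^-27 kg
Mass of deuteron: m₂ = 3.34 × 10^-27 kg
v₂ = 7.40 × 10^6 m/s

For equal de Broglie wavelengths: λ₁ = λ₂

h/(m₁v₁) = h/(m₂v₂)
m₁v₁ = m₂v₂
v₂ = v₁ · (m₁/m₂)

v₂ = 3.72 × 10^6 m/s × (6.64 × 10^-27 kg / 3.34 × 10^-27 kg)
v₂ = 7.40 × 10^6 m/s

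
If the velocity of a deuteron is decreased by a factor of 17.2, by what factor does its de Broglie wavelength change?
The wavelength increases by a factor of 17.2.

From λ = h/(mv), the wavelength is inversely proportional to velocity:

λ ∝ 1/v

If v → v/17.2, then λ → 17.2λ

When velocity is decreased by a factor of 17.2, the wavelength increases by a factor of 17.2.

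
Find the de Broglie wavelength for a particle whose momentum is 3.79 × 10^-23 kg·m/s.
1.75 × 10^-11 m

Using the de Broglie relation λ = h/p:

λ = h/p
λ = (6.626 × 10^-34 J·s) / (3.79 × 10^-23 kg·m/s)
λ = 1.75 × 10^-11 m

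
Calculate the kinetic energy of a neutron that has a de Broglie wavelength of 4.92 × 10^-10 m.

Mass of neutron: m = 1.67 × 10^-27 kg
5.43 × 10^-22 J (or 3.39 × 10^-3 eV)

From λ = h/√(2mKE), we solve for KE:

λ² = h²/(2mKE)
KE = h²/(2mλ²)
KE = (6.626 × 10^-34 J·s)² / (2 × 1.67 × 10^-27 kg × (4.92 × 10^-10 m)²)
KE = 5.43 × 10^-22 J
KE = 3.39 × 10^-3 eV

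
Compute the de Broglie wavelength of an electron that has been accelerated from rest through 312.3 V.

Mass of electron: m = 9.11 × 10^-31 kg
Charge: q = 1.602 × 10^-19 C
6.94 × 10^-11 m

When a particle is accelerated through voltage V, it gains kinetic energy KE = qV.

The de Broglie wavelength is then λ = h/√(2mqV):

λ = h/√(2mqV)
λ = (6.626 × 10^-34 J·s) / √(2 × 9.11 × 10^-31 kg × 1.602 × 10^-19 C × 312.3 V)
λ = 6.94 × 10^-11 m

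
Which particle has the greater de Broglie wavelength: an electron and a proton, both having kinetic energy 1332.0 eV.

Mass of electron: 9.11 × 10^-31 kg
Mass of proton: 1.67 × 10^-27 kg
The electron has the longer wavelength.

Using λ = h/√(2mKE):

For electron: λ₁ = h/√(2m₁KE) = 3.36 × 10^-11 m
For proton: λ₂ = h/√(2m₂KE) = 7.85 × 10^-13 m

Since λ ∝ 1/√m at constant kinetic energy, the lighter particle has the longer wavelength.

The electron has the longer de Broglie wavelength.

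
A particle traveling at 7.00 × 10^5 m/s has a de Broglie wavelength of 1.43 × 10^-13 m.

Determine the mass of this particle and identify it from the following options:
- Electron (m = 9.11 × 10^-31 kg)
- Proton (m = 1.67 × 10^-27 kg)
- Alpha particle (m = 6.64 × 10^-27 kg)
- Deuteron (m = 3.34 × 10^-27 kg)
The particle is an alpha particle.

From λ = h/(mv), solve for mass:

m = h/(λv)
m = (6.626 × 10^-34 J·s) / (1.43 × 10^-13 m × 7.00 × 10^5 m/s)
m = 6.62 × 10^-27 kg

Comparing with the listed masses, this is closest to an alpha particle.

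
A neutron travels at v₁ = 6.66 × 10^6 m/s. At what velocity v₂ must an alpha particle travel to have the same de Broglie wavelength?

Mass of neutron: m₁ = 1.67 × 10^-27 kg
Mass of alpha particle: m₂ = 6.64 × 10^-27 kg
v₂ = 1.68 × 10^6 m/s

For equal de Broglie wavelengths: λ₁ = λ₂

h/(m₁v₁) = h/(m₂v₂)
m₁v₁ = m₂v₂
v₂ = v₁ · (m₁/m₂)

v₂ = 6.66 × 10^6 m/s × (1.67 × 10^-27 kg / 6.64 × 10^-27 kg)
v₂ = 1.68 × 10^6 m/s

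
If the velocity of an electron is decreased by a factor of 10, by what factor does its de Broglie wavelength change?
The wavelength increases by a factor of 10.

From λ = h/(mv), the wavelength is inversely proportional to velocity:

λ ∝ 1/v

If v → v/10, then λ → 10λ

When velocity is decreased by a factor of 10, the wavelength increases by a factor of 10.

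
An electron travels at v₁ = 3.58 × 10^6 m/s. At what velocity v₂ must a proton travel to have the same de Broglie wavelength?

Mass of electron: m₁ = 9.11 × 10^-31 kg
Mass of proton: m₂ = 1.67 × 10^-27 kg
v₂ = 1.95 × 10^3 m/s

For equal de Broglie wavelengths: λ₁ = λ₂

h/(m₁v₁) = h/(m₂v₂)
m₁v₁ = m₂v₂
v₂ = v₁ · (m₁/m₂)

v₂ = 3.58 × 10^6 m/s × (9.11 × 10^-31 kg / 1.67 × 10^-27 kg)
v₂ = 1.95 × 10^3 m/s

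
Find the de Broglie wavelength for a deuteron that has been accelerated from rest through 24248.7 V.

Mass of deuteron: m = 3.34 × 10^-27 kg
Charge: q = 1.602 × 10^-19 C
1.30 × 10^-13 m

When a particle is accelerated through voltage V, it gains kinetic energy KE = qV.

The de Broglie wavelength is then λ = h/√(2mqV):

λ = h/√(2mqV)
λ = (6.626 × 10^-34 J·s) / √(2 × 3.34 × 10^-27 kg × 1.602 × 10^-19 C × 24248.7 V)
λ = 1.30 × 10^-13 m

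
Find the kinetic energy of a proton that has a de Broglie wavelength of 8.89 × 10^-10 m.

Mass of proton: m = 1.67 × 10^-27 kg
1.66 × 10^-22 J (or 1.04 × 10^-3 eV)

From λ = h/√(2mKE), we solve for KE:

λ² = h²/(2mKE)
KE = h²/(2mλ²)
KE = (6.626 × 10^-34 J·s)² / (2 × 1.67 × 10^-27 kg × (8.89 × 10^-10 m)²)
KE = 1.66 × 10^-22 J
KE = 1.04 × 10^-3 eV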